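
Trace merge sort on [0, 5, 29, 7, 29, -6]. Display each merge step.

Divide and conquer:
  Merge [5] + [29] -> [5, 29]
  Merge [0] + [5, 29] -> [0, 5, 29]
  Merge [29] + [-6] -> [-6, 29]
  Merge [7] + [-6, 29] -> [-6, 7, 29]
  Merge [0, 5, 29] + [-6, 7, 29] -> [-6, 0, 5, 7, 29, 29]


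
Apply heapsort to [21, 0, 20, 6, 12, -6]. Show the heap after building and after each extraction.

Build heap: [21, 12, 20, 6, 0, -6]
Extract 21: [20, 12, -6, 6, 0, 21]
Extract 20: [12, 6, -6, 0, 20, 21]
Extract 12: [6, 0, -6, 12, 20, 21]
Extract 6: [0, -6, 6, 12, 20, 21]
Extract 0: [-6, 0, 6, 12, 20, 21]


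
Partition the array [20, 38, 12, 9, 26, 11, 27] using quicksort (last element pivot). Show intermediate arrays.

Partition 1: pivot=27 at index 5 -> [20, 12, 9, 26, 11, 27, 38]
Partition 2: pivot=11 at index 1 -> [9, 11, 20, 26, 12, 27, 38]
Partition 3: pivot=12 at index 2 -> [9, 11, 12, 26, 20, 27, 38]
Partition 4: pivot=20 at index 3 -> [9, 11, 12, 20, 26, 27, 38]


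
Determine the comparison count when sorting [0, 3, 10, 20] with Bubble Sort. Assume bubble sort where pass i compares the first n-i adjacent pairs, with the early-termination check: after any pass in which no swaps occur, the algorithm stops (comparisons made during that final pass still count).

Pass 1: compare adjacent pairs (0,1)..(2,3) = 3 comparison(s), 0 swap(s) -> [0, 3, 10, 20]
No swaps in this pass, so bubble sort stops here.
Total comparisons: 3 = 3


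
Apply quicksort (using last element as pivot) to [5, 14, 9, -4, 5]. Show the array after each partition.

Partition 1: pivot=5 at index 2 -> [5, -4, 5, 14, 9]
Partition 2: pivot=-4 at index 0 -> [-4, 5, 5, 14, 9]
Partition 3: pivot=9 at index 3 -> [-4, 5, 5, 9, 14]


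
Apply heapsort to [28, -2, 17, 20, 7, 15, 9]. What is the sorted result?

Build heap: [28, 20, 17, -2, 7, 15, 9]
Extract 28: [20, 9, 17, -2, 7, 15, 28]
Extract 20: [17, 9, 15, -2, 7, 20, 28]
Extract 17: [15, 9, 7, -2, 17, 20, 28]
Extract 15: [9, -2, 7, 15, 17, 20, 28]
Extract 9: [7, -2, 9, 15, 17, 20, 28]
Extract 7: [-2, 7, 9, 15, 17, 20, 28]


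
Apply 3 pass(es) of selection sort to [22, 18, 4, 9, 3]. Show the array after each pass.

Pass 1: Select minimum 3 at index 4, swap -> [3, 18, 4, 9, 22]
Pass 2: Select minimum 4 at index 2, swap -> [3, 4, 18, 9, 22]
Pass 3: Select minimum 9 at index 3, swap -> [3, 4, 9, 18, 22]


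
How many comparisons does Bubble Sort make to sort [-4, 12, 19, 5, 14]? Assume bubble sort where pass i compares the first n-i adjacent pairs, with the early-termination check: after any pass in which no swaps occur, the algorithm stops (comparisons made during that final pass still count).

Pass 1: compare adjacent pairs (0,1)..(3,4) = 4 comparison(s), 2 swap(s) -> [-4, 12, 5, 14, 19]
Pass 2: compare adjacent pairs (0,1)..(2,3) = 3 comparison(s), 1 swap(s) -> [-4, 5, 12, 14, 19]
Pass 3: compare adjacent pairs (0,1)..(1,2) = 2 comparison(s), 0 swap(s) -> [-4, 5, 12, 14, 19]
No swaps in this pass, so bubble sort stops here.
Total comparisons: 4 + 3 + 2 = 9


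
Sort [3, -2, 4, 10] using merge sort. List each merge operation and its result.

Divide and conquer:
  Merge [3] + [-2] -> [-2, 3]
  Merge [4] + [10] -> [4, 10]
  Merge [-2, 3] + [4, 10] -> [-2, 3, 4, 10]


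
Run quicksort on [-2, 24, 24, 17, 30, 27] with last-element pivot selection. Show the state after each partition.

Partition 1: pivot=27 at index 4 -> [-2, 24, 24, 17, 27, 30]
Partition 2: pivot=17 at index 1 -> [-2, 17, 24, 24, 27, 30]
Partition 3: pivot=24 at index 3 -> [-2, 17, 24, 24, 27, 30]


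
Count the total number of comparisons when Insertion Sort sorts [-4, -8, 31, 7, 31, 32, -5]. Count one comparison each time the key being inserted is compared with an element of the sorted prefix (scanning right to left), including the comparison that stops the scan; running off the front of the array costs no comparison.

Insert -8: -4 > -8 (shift), reached front = 1 comparison(s) -> [-8, -4, 31, 7, 31, 32, -5]
Insert 31: -4 <= 31 (stop) = 1 comparison(s) -> [-8, -4, 31, 7, 31, 32, -5]
Insert 7: 31 > 7 (shift), -4 <= 7 (stop) = 2 comparison(s) -> [-8, -4, 7, 31, 31, 32, -5]
Insert 31: 31 <= 31 (stop) = 1 comparison(s) -> [-8, -4, 7, 31, 31, 32, -5]
Insert 32: 31 <= 32 (stop) = 1 comparison(s) -> [-8, -4, 7, 31, 31, 32, -5]
Insert -5: 32 > -5 (shift), 31 > -5 (shift), 31 > -5 (shift), 7 > -5 (shift), -4 > -5 (shift), -8 <= -5 (stop) = 6 comparison(s) -> [-8, -5, -4, 7, 31, 31, 32]
Total comparisons: 1 + 1 + 2 + 1 + 1 + 6 = 12


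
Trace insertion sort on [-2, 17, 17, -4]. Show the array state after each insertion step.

First element -2 is already 'sorted'
Insert 17: shifted 0 elements -> [-2, 17, 17, -4]
Insert 17: shifted 0 elements -> [-2, 17, 17, -4]
Insert -4: shifted 3 elements -> [-4, -2, 17, 17]


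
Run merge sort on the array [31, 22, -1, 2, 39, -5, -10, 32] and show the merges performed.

Divide and conquer:
  Merge [31] + [22] -> [22, 31]
  Merge [-1] + [2] -> [-1, 2]
  Merge [22, 31] + [-1, 2] -> [-1, 2, 22, 31]
  Merge [39] + [-5] -> [-5, 39]
  Merge [-10] + [32] -> [-10, 32]
  Merge [-5, 39] + [-10, 32] -> [-10, -5, 32, 39]
  Merge [-1, 2, 22, 31] + [-10, -5, 32, 39] -> [-10, -5, -1, 2, 22, 31, 32, 39]


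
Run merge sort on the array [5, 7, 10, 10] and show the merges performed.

Divide and conquer:
  Merge [5] + [7] -> [5, 7]
  Merge [10] + [10] -> [10, 10]
  Merge [5, 7] + [10, 10] -> [5, 7, 10, 10]


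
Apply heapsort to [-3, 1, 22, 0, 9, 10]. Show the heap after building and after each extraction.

Build heap: [22, 9, 10, 0, 1, -3]
Extract 22: [10, 9, -3, 0, 1, 22]
Extract 10: [9, 1, -3, 0, 10, 22]
Extract 9: [1, 0, -3, 9, 10, 22]
Extract 1: [0, -3, 1, 9, 10, 22]
Extract 0: [-3, 0, 1, 9, 10, 22]


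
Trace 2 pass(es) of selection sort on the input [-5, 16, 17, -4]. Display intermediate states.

Pass 1: Select minimum -5 at index 0, swap -> [-5, 16, 17, -4]
Pass 2: Select minimum -4 at index 3, swap -> [-5, -4, 17, 16]


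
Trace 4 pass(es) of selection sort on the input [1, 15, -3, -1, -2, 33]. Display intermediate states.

Pass 1: Select minimum -3 at index 2, swap -> [-3, 15, 1, -1, -2, 33]
Pass 2: Select minimum -2 at index 4, swap -> [-3, -2, 1, -1, 15, 33]
Pass 3: Select minimum -1 at index 3, swap -> [-3, -2, -1, 1, 15, 33]
Pass 4: Select minimum 1 at index 3, swap -> [-3, -2, -1, 1, 15, 33]


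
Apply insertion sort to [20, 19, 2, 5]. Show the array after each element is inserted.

First element 20 is already 'sorted'
Insert 19: shifted 1 elements -> [19, 20, 2, 5]
Insert 2: shifted 2 elements -> [2, 19, 20, 5]
Insert 5: shifted 2 elements -> [2, 5, 19, 20]


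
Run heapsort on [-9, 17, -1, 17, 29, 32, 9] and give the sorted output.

Build heap: [32, 29, 9, 17, 17, -1, -9]
Extract 32: [29, 17, 9, -9, 17, -1, 32]
Extract 29: [17, 17, 9, -9, -1, 29, 32]
Extract 17: [17, -1, 9, -9, 17, 29, 32]
Extract 17: [9, -1, -9, 17, 17, 29, 32]
Extract 9: [-1, -9, 9, 17, 17, 29, 32]
Extract -1: [-9, -1, 9, 17, 17, 29, 32]


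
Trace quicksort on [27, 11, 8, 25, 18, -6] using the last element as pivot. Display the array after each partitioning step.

Partition 1: pivot=-6 at index 0 -> [-6, 11, 8, 25, 18, 27]
Partition 2: pivot=27 at index 5 -> [-6, 11, 8, 25, 18, 27]
Partition 3: pivot=18 at index 3 -> [-6, 11, 8, 18, 25, 27]
Partition 4: pivot=8 at index 1 -> [-6, 8, 11, 18, 25, 27]


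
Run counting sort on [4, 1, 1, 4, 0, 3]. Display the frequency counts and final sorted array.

Count array: [1, 2, 0, 1, 2]
(count[i] = number of elements equal to i)
Cumulative count: [1, 3, 3, 4, 6]
Sorted: [0, 1, 1, 3, 4, 4]


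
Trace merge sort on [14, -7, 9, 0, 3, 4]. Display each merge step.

Divide and conquer:
  Merge [-7] + [9] -> [-7, 9]
  Merge [14] + [-7, 9] -> [-7, 9, 14]
  Merge [3] + [4] -> [3, 4]
  Merge [0] + [3, 4] -> [0, 3, 4]
  Merge [-7, 9, 14] + [0, 3, 4] -> [-7, 0, 3, 4, 9, 14]


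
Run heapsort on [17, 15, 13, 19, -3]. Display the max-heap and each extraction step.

Build heap: [19, 17, 13, 15, -3]
Extract 19: [17, 15, 13, -3, 19]
Extract 17: [15, -3, 13, 17, 19]
Extract 15: [13, -3, 15, 17, 19]
Extract 13: [-3, 13, 15, 17, 19]


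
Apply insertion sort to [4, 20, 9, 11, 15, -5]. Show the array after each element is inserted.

First element 4 is already 'sorted'
Insert 20: shifted 0 elements -> [4, 20, 9, 11, 15, -5]
Insert 9: shifted 1 elements -> [4, 9, 20, 11, 15, -5]
Insert 11: shifted 1 elements -> [4, 9, 11, 20, 15, -5]
Insert 15: shifted 1 elements -> [4, 9, 11, 15, 20, -5]
Insert -5: shifted 5 elements -> [-5, 4, 9, 11, 15, 20]


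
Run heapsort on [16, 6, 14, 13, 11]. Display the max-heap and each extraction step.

Build heap: [16, 13, 14, 6, 11]
Extract 16: [14, 13, 11, 6, 16]
Extract 14: [13, 6, 11, 14, 16]
Extract 13: [11, 6, 13, 14, 16]
Extract 11: [6, 11, 13, 14, 16]


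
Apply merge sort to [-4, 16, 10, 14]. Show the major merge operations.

Divide and conquer:
  Merge [-4] + [16] -> [-4, 16]
  Merge [10] + [14] -> [10, 14]
  Merge [-4, 16] + [10, 14] -> [-4, 10, 14, 16]


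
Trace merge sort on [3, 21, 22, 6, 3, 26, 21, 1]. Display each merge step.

Divide and conquer:
  Merge [3] + [21] -> [3, 21]
  Merge [22] + [6] -> [6, 22]
  Merge [3, 21] + [6, 22] -> [3, 6, 21, 22]
  Merge [3] + [26] -> [3, 26]
  Merge [21] + [1] -> [1, 21]
  Merge [3, 26] + [1, 21] -> [1, 3, 21, 26]
  Merge [3, 6, 21, 22] + [1, 3, 21, 26] -> [1, 3, 3, 6, 21, 21, 22, 26]


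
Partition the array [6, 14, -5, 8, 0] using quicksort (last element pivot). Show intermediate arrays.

Partition 1: pivot=0 at index 1 -> [-5, 0, 6, 8, 14]
Partition 2: pivot=14 at index 4 -> [-5, 0, 6, 8, 14]
Partition 3: pivot=8 at index 3 -> [-5, 0, 6, 8, 14]


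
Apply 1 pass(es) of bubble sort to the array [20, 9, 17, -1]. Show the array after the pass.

After pass 1: [9, 17, -1, 20] (3 swaps)
Total swaps: 3


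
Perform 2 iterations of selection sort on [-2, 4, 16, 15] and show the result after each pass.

Pass 1: Select minimum -2 at index 0, swap -> [-2, 4, 16, 15]
Pass 2: Select minimum 4 at index 1, swap -> [-2, 4, 16, 15]


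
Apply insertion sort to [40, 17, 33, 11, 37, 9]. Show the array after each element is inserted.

First element 40 is already 'sorted'
Insert 17: shifted 1 elements -> [17, 40, 33, 11, 37, 9]
Insert 33: shifted 1 elements -> [17, 33, 40, 11, 37, 9]
Insert 11: shifted 3 elements -> [11, 17, 33, 40, 37, 9]
Insert 37: shifted 1 elements -> [11, 17, 33, 37, 40, 9]
Insert 9: shifted 5 elements -> [9, 11, 17, 33, 37, 40]


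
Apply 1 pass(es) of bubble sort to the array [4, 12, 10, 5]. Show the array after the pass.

After pass 1: [4, 10, 5, 12] (2 swaps)
Total swaps: 2


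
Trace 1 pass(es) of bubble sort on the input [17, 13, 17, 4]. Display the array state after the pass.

After pass 1: [13, 17, 4, 17] (2 swaps)
Total swaps: 2


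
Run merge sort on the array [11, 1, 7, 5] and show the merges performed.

Divide and conquer:
  Merge [11] + [1] -> [1, 11]
  Merge [7] + [5] -> [5, 7]
  Merge [1, 11] + [5, 7] -> [1, 5, 7, 11]


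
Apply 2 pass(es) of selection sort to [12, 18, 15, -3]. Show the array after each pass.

Pass 1: Select minimum -3 at index 3, swap -> [-3, 18, 15, 12]
Pass 2: Select minimum 12 at index 3, swap -> [-3, 12, 15, 18]


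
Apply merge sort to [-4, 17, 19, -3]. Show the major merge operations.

Divide and conquer:
  Merge [-4] + [17] -> [-4, 17]
  Merge [19] + [-3] -> [-3, 19]
  Merge [-4, 17] + [-3, 19] -> [-4, -3, 17, 19]


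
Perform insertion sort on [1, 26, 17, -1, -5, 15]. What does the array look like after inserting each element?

First element 1 is already 'sorted'
Insert 26: shifted 0 elements -> [1, 26, 17, -1, -5, 15]
Insert 17: shifted 1 elements -> [1, 17, 26, -1, -5, 15]
Insert -1: shifted 3 elements -> [-1, 1, 17, 26, -5, 15]
Insert -5: shifted 4 elements -> [-5, -1, 1, 17, 26, 15]
Insert 15: shifted 2 elements -> [-5, -1, 1, 15, 17, 26]


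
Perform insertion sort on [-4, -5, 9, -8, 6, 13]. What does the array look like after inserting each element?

First element -4 is already 'sorted'
Insert -5: shifted 1 elements -> [-5, -4, 9, -8, 6, 13]
Insert 9: shifted 0 elements -> [-5, -4, 9, -8, 6, 13]
Insert -8: shifted 3 elements -> [-8, -5, -4, 9, 6, 13]
Insert 6: shifted 1 elements -> [-8, -5, -4, 6, 9, 13]
Insert 13: shifted 0 elements -> [-8, -5, -4, 6, 9, 13]


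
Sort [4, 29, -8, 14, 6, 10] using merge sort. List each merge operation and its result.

Divide and conquer:
  Merge [29] + [-8] -> [-8, 29]
  Merge [4] + [-8, 29] -> [-8, 4, 29]
  Merge [6] + [10] -> [6, 10]
  Merge [14] + [6, 10] -> [6, 10, 14]
  Merge [-8, 4, 29] + [6, 10, 14] -> [-8, 4, 6, 10, 14, 29]


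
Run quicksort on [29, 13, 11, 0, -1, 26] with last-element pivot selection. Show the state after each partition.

Partition 1: pivot=26 at index 4 -> [13, 11, 0, -1, 26, 29]
Partition 2: pivot=-1 at index 0 -> [-1, 11, 0, 13, 26, 29]
Partition 3: pivot=13 at index 3 -> [-1, 11, 0, 13, 26, 29]
Partition 4: pivot=0 at index 1 -> [-1, 0, 11, 13, 26, 29]


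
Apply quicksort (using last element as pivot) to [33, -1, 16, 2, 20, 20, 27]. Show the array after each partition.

Partition 1: pivot=27 at index 5 -> [-1, 16, 2, 20, 20, 27, 33]
Partition 2: pivot=20 at index 4 -> [-1, 16, 2, 20, 20, 27, 33]
Partition 3: pivot=20 at index 3 -> [-1, 16, 2, 20, 20, 27, 33]
Partition 4: pivot=2 at index 1 -> [-1, 2, 16, 20, 20, 27, 33]


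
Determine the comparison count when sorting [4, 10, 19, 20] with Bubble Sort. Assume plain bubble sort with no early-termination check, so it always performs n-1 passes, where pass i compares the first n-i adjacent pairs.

Pass 1: compare adjacent pairs (0,1)..(2,3) = 3 comparison(s), 0 swap(s) -> [4, 10, 19, 20]
Pass 2: compare adjacent pairs (0,1)..(1,2) = 2 comparison(s), 0 swap(s) -> [4, 10, 19, 20]
Pass 3: compare adjacent pairs (0,1)..(0,1) = 1 comparison(s), 0 swap(s) -> [4, 10, 19, 20]
Total comparisons: 3 + 2 + 1 = 6


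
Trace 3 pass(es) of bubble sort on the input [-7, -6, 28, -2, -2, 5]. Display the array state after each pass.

After pass 1: [-7, -6, -2, -2, 5, 28] (3 swaps)
After pass 2: [-7, -6, -2, -2, 5, 28] (0 swaps)
After pass 3: [-7, -6, -2, -2, 5, 28] (0 swaps)
Total swaps: 3


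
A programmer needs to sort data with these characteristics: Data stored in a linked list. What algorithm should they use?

Best choice: Merge sort
Reason: Merge sort doesn't require random access; can be done in O(1) extra space for linked lists


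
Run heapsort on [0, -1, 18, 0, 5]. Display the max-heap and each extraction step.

Build heap: [18, 5, 0, 0, -1]
Extract 18: [5, 0, 0, -1, 18]
Extract 5: [0, -1, 0, 5, 18]
Extract 0: [0, -1, 0, 5, 18]
Extract 0: [-1, 0, 0, 5, 18]


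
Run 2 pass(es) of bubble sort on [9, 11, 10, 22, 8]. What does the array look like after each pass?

After pass 1: [9, 10, 11, 8, 22] (2 swaps)
After pass 2: [9, 10, 8, 11, 22] (1 swaps)
Total swaps: 3


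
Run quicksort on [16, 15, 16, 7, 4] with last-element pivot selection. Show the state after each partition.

Partition 1: pivot=4 at index 0 -> [4, 15, 16, 7, 16]
Partition 2: pivot=16 at index 4 -> [4, 15, 16, 7, 16]
Partition 3: pivot=7 at index 1 -> [4, 7, 16, 15, 16]
Partition 4: pivot=15 at index 2 -> [4, 7, 15, 16, 16]


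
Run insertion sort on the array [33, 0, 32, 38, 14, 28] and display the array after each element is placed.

First element 33 is already 'sorted'
Insert 0: shifted 1 elements -> [0, 33, 32, 38, 14, 28]
Insert 32: shifted 1 elements -> [0, 32, 33, 38, 14, 28]
Insert 38: shifted 0 elements -> [0, 32, 33, 38, 14, 28]
Insert 14: shifted 3 elements -> [0, 14, 32, 33, 38, 28]
Insert 28: shifted 3 elements -> [0, 14, 28, 32, 33, 38]


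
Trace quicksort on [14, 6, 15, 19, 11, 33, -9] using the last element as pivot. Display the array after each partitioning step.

Partition 1: pivot=-9 at index 0 -> [-9, 6, 15, 19, 11, 33, 14]
Partition 2: pivot=14 at index 3 -> [-9, 6, 11, 14, 15, 33, 19]
Partition 3: pivot=11 at index 2 -> [-9, 6, 11, 14, 15, 33, 19]
Partition 4: pivot=19 at index 5 -> [-9, 6, 11, 14, 15, 19, 33]


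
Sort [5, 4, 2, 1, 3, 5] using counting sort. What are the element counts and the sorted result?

Count array: [0, 1, 1, 1, 1, 2]
(count[i] = number of elements equal to i)
Cumulative count: [0, 1, 2, 3, 4, 6]
Sorted: [1, 2, 3, 4, 5, 5]


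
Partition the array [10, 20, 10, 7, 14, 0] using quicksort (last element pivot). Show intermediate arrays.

Partition 1: pivot=0 at index 0 -> [0, 20, 10, 7, 14, 10]
Partition 2: pivot=10 at index 3 -> [0, 10, 7, 10, 14, 20]
Partition 3: pivot=7 at index 1 -> [0, 7, 10, 10, 14, 20]
Partition 4: pivot=20 at index 5 -> [0, 7, 10, 10, 14, 20]


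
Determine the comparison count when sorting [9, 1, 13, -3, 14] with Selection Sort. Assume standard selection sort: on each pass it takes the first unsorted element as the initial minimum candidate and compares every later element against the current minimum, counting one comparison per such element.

Pass 1: scan indices 1..4 for the minimum = 4 comparison(s); min is -3, place at index 0 -> [-3, 1, 13, 9, 14]
Pass 2: scan indices 2..4 for the minimum = 3 comparison(s); min is 1, place at index 1 -> [-3, 1, 13, 9, 14]
Pass 3: scan indices 3..4 for the minimum = 2 comparison(s); min is 9, place at index 2 -> [-3, 1, 9, 13, 14]
Pass 4: scan indices 4..4 for the minimum = 1 comparison(s); min is 13, place at index 3 -> [-3, 1, 9, 13, 14]
Selection sort always scans the whole unsorted suffix, so the count is (n-1) + (n-2) + ... + 1 = n(n-1)/2 = 5*4/2 = 10 regardless of the input order.
Total comparisons: 4 + 3 + 2 + 1 = 10


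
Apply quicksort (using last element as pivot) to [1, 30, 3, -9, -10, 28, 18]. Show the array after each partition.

Partition 1: pivot=18 at index 4 -> [1, 3, -9, -10, 18, 28, 30]
Partition 2: pivot=-10 at index 0 -> [-10, 3, -9, 1, 18, 28, 30]
Partition 3: pivot=1 at index 2 -> [-10, -9, 1, 3, 18, 28, 30]
Partition 4: pivot=30 at index 6 -> [-10, -9, 1, 3, 18, 28, 30]


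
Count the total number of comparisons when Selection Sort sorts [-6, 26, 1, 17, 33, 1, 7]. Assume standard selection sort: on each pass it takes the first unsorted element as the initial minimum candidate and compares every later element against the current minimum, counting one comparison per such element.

Pass 1: scan indices 1..6 for the minimum = 6 comparison(s); min is -6, place at index 0 -> [-6, 26, 1, 17, 33, 1, 7]
Pass 2: scan indices 2..6 for the minimum = 5 comparison(s); min is 1, place at index 1 -> [-6, 1, 26, 17, 33, 1, 7]
Pass 3: scan indices 3..6 for the minimum = 4 comparison(s); min is 1, place at index 2 -> [-6, 1, 1, 17, 33, 26, 7]
Pass 4: scan indices 4..6 for the minimum = 3 comparison(s); min is 7, place at index 3 -> [-6, 1, 1, 7, 33, 26, 17]
Pass 5: scan indices 5..6 for the minimum = 2 comparison(s); min is 17, place at index 4 -> [-6, 1, 1, 7, 17, 26, 33]
Pass 6: scan indices 6..6 for the minimum = 1 comparison(s); min is 26, place at index 5 -> [-6, 1, 1, 7, 17, 26, 33]
Selection sort always scans the whole unsorted suffix, so the count is (n-1) + (n-2) + ... + 1 = n(n-1)/2 = 7*6/2 = 21 regardless of the input order.
Total comparisons: 6 + 5 + 4 + 3 + 2 + 1 = 21


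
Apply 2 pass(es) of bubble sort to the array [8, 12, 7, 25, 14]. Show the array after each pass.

After pass 1: [8, 7, 12, 14, 25] (2 swaps)
After pass 2: [7, 8, 12, 14, 25] (1 swaps)
Total swaps: 3


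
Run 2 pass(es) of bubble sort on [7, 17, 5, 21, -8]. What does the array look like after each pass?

After pass 1: [7, 5, 17, -8, 21] (2 swaps)
After pass 2: [5, 7, -8, 17, 21] (2 swaps)
Total swaps: 4


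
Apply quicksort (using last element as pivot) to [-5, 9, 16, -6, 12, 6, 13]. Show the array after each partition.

Partition 1: pivot=13 at index 5 -> [-5, 9, -6, 12, 6, 13, 16]
Partition 2: pivot=6 at index 2 -> [-5, -6, 6, 12, 9, 13, 16]
Partition 3: pivot=-6 at index 0 -> [-6, -5, 6, 12, 9, 13, 16]
Partition 4: pivot=9 at index 3 -> [-6, -5, 6, 9, 12, 13, 16]


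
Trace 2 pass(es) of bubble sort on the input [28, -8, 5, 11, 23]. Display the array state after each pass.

After pass 1: [-8, 5, 11, 23, 28] (4 swaps)
After pass 2: [-8, 5, 11, 23, 28] (0 swaps)
Total swaps: 4


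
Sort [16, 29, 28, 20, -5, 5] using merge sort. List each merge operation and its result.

Divide and conquer:
  Merge [29] + [28] -> [28, 29]
  Merge [16] + [28, 29] -> [16, 28, 29]
  Merge [-5] + [5] -> [-5, 5]
  Merge [20] + [-5, 5] -> [-5, 5, 20]
  Merge [16, 28, 29] + [-5, 5, 20] -> [-5, 5, 16, 20, 28, 29]


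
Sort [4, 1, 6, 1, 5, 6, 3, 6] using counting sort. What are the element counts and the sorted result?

Count array: [0, 2, 0, 1, 1, 1, 3]
(count[i] = number of elements equal to i)
Cumulative count: [0, 2, 2, 3, 4, 5, 8]
Sorted: [1, 1, 3, 4, 5, 6, 6, 6]


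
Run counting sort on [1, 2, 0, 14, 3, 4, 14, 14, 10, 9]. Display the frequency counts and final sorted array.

Count array: [1, 1, 1, 1, 1, 0, 0, 0, 0, 1, 1, 0, 0, 0, 3]
(count[i] = number of elements equal to i)
Cumulative count: [1, 2, 3, 4, 5, 5, 5, 5, 5, 6, 7, 7, 7, 7, 10]
Sorted: [0, 1, 2, 3, 4, 9, 10, 14, 14, 14]


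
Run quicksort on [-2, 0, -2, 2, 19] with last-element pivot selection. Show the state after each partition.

Partition 1: pivot=19 at index 4 -> [-2, 0, -2, 2, 19]
Partition 2: pivot=2 at index 3 -> [-2, 0, -2, 2, 19]
Partition 3: pivot=-2 at index 1 -> [-2, -2, 0, 2, 19]


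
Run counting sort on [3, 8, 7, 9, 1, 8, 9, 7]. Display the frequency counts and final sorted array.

Count array: [0, 1, 0, 1, 0, 0, 0, 2, 2, 2]
(count[i] = number of elements equal to i)
Cumulative count: [0, 1, 1, 2, 2, 2, 2, 4, 6, 8]
Sorted: [1, 3, 7, 7, 8, 8, 9, 9]


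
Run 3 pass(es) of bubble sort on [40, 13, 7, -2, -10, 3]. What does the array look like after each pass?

After pass 1: [13, 7, -2, -10, 3, 40] (5 swaps)
After pass 2: [7, -2, -10, 3, 13, 40] (4 swaps)
After pass 3: [-2, -10, 3, 7, 13, 40] (3 swaps)
Total swaps: 12


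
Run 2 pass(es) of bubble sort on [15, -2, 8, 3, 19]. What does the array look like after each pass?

After pass 1: [-2, 8, 3, 15, 19] (3 swaps)
After pass 2: [-2, 3, 8, 15, 19] (1 swaps)
Total swaps: 4


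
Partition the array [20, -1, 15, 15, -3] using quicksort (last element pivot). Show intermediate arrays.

Partition 1: pivot=-3 at index 0 -> [-3, -1, 15, 15, 20]
Partition 2: pivot=20 at index 4 -> [-3, -1, 15, 15, 20]
Partition 3: pivot=15 at index 3 -> [-3, -1, 15, 15, 20]
Partition 4: pivot=15 at index 2 -> [-3, -1, 15, 15, 20]


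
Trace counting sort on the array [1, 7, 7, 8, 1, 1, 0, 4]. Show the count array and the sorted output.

Count array: [1, 3, 0, 0, 1, 0, 0, 2, 1]
(count[i] = number of elements equal to i)
Cumulative count: [1, 4, 4, 4, 5, 5, 5, 7, 8]
Sorted: [0, 1, 1, 1, 4, 7, 7, 8]


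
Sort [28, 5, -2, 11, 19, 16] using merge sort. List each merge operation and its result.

Divide and conquer:
  Merge [5] + [-2] -> [-2, 5]
  Merge [28] + [-2, 5] -> [-2, 5, 28]
  Merge [19] + [16] -> [16, 19]
  Merge [11] + [16, 19] -> [11, 16, 19]
  Merge [-2, 5, 28] + [11, 16, 19] -> [-2, 5, 11, 16, 19, 28]


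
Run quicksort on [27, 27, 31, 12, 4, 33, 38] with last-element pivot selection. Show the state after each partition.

Partition 1: pivot=38 at index 6 -> [27, 27, 31, 12, 4, 33, 38]
Partition 2: pivot=33 at index 5 -> [27, 27, 31, 12, 4, 33, 38]
Partition 3: pivot=4 at index 0 -> [4, 27, 31, 12, 27, 33, 38]
Partition 4: pivot=27 at index 3 -> [4, 27, 12, 27, 31, 33, 38]
Partition 5: pivot=12 at index 1 -> [4, 12, 27, 27, 31, 33, 38]


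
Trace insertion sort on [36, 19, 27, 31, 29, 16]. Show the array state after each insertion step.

First element 36 is already 'sorted'
Insert 19: shifted 1 elements -> [19, 36, 27, 31, 29, 16]
Insert 27: shifted 1 elements -> [19, 27, 36, 31, 29, 16]
Insert 31: shifted 1 elements -> [19, 27, 31, 36, 29, 16]
Insert 29: shifted 2 elements -> [19, 27, 29, 31, 36, 16]
Insert 16: shifted 5 elements -> [16, 19, 27, 29, 31, 36]


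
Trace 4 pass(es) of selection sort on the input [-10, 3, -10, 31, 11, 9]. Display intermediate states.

Pass 1: Select minimum -10 at index 0, swap -> [-10, 3, -10, 31, 11, 9]
Pass 2: Select minimum -10 at index 2, swap -> [-10, -10, 3, 31, 11, 9]
Pass 3: Select minimum 3 at index 2, swap -> [-10, -10, 3, 31, 11, 9]
Pass 4: Select minimum 9 at index 5, swap -> [-10, -10, 3, 9, 11, 31]


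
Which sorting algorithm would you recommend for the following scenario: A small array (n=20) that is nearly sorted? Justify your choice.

Best choice: Insertion sort
Reason: Insertion sort is O(n) for nearly sorted arrays and has low overhead


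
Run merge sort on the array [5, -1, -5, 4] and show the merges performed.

Divide and conquer:
  Merge [5] + [-1] -> [-1, 5]
  Merge [-5] + [4] -> [-5, 4]
  Merge [-1, 5] + [-5, 4] -> [-5, -1, 4, 5]


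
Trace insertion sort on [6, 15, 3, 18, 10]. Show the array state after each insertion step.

First element 6 is already 'sorted'
Insert 15: shifted 0 elements -> [6, 15, 3, 18, 10]
Insert 3: shifted 2 elements -> [3, 6, 15, 18, 10]
Insert 18: shifted 0 elements -> [3, 6, 15, 18, 10]
Insert 10: shifted 2 elements -> [3, 6, 10, 15, 18]


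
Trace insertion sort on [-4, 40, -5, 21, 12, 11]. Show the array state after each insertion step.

First element -4 is already 'sorted'
Insert 40: shifted 0 elements -> [-4, 40, -5, 21, 12, 11]
Insert -5: shifted 2 elements -> [-5, -4, 40, 21, 12, 11]
Insert 21: shifted 1 elements -> [-5, -4, 21, 40, 12, 11]
Insert 12: shifted 2 elements -> [-5, -4, 12, 21, 40, 11]
Insert 11: shifted 3 elements -> [-5, -4, 11, 12, 21, 40]


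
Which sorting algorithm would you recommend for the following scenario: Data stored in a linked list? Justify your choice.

Best choice: Merge sort
Reason: Merge sort doesn't require random access; can be done in O(1) extra space for linked lists


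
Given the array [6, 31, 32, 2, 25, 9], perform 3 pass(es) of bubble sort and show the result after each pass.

After pass 1: [6, 31, 2, 25, 9, 32] (3 swaps)
After pass 2: [6, 2, 25, 9, 31, 32] (3 swaps)
After pass 3: [2, 6, 9, 25, 31, 32] (2 swaps)
Total swaps: 8


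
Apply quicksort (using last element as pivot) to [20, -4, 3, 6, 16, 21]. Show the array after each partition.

Partition 1: pivot=21 at index 5 -> [20, -4, 3, 6, 16, 21]
Partition 2: pivot=16 at index 3 -> [-4, 3, 6, 16, 20, 21]
Partition 3: pivot=6 at index 2 -> [-4, 3, 6, 16, 20, 21]
Partition 4: pivot=3 at index 1 -> [-4, 3, 6, 16, 20, 21]


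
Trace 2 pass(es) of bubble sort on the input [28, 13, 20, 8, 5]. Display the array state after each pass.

After pass 1: [13, 20, 8, 5, 28] (4 swaps)
After pass 2: [13, 8, 5, 20, 28] (2 swaps)
Total swaps: 6


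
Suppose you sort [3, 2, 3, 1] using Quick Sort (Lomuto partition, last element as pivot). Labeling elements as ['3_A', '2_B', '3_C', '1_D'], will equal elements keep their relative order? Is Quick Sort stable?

Trace Quick Sort on the labeled array (the key is the number; the letter only tracks identity):
  Partition indices 0..3 around pivot 1_D -> [1_D, 2_B, 3_C, 3_A]
  Partition indices 1..3 around pivot 3_A -> [1_D, 2_B, 3_C, 3_A]
  Partition indices 1..2 around pivot 3_C -> [1_D, 2_B, 3_C, 3_A]
Final order: [1_D, 2_B, 3_C, 3_A]
Equal keys:
  value 3: originally 3_A, 3_C; after sorting 3_C, 3_A -> order changed
Equal keys were reordered, so Quick Sort is not stable: partition swaps elements across long distances and can reorder equal keys. (One such input is enough; an unstable sort may happen to preserve order on other inputs, but it gives no guarantee.)
Answer: Not stable


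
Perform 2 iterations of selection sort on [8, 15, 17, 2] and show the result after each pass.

Pass 1: Select minimum 2 at index 3, swap -> [2, 15, 17, 8]
Pass 2: Select minimum 8 at index 3, swap -> [2, 8, 17, 15]


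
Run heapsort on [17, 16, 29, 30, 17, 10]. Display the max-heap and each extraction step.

Build heap: [30, 17, 29, 16, 17, 10]
Extract 30: [29, 17, 10, 16, 17, 30]
Extract 29: [17, 17, 10, 16, 29, 30]
Extract 17: [17, 16, 10, 17, 29, 30]
Extract 17: [16, 10, 17, 17, 29, 30]
Extract 16: [10, 16, 17, 17, 29, 30]


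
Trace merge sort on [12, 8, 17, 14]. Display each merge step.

Divide and conquer:
  Merge [12] + [8] -> [8, 12]
  Merge [17] + [14] -> [14, 17]
  Merge [8, 12] + [14, 17] -> [8, 12, 14, 17]


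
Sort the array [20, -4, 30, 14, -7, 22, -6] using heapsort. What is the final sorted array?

Build heap: [30, 14, 22, -4, -7, 20, -6]
Extract 30: [22, 14, 20, -4, -7, -6, 30]
Extract 22: [20, 14, -6, -4, -7, 22, 30]
Extract 20: [14, -4, -6, -7, 20, 22, 30]
Extract 14: [-4, -7, -6, 14, 20, 22, 30]
Extract -4: [-6, -7, -4, 14, 20, 22, 30]
Extract -6: [-7, -6, -4, 14, 20, 22, 30]


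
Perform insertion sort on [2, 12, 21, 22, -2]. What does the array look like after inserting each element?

First element 2 is already 'sorted'
Insert 12: shifted 0 elements -> [2, 12, 21, 22, -2]
Insert 21: shifted 0 elements -> [2, 12, 21, 22, -2]
Insert 22: shifted 0 elements -> [2, 12, 21, 22, -2]
Insert -2: shifted 4 elements -> [-2, 2, 12, 21, 22]


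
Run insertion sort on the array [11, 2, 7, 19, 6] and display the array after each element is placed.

First element 11 is already 'sorted'
Insert 2: shifted 1 elements -> [2, 11, 7, 19, 6]
Insert 7: shifted 1 elements -> [2, 7, 11, 19, 6]
Insert 19: shifted 0 elements -> [2, 7, 11, 19, 6]
Insert 6: shifted 3 elements -> [2, 6, 7, 11, 19]


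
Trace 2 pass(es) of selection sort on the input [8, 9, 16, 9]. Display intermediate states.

Pass 1: Select minimum 8 at index 0, swap -> [8, 9, 16, 9]
Pass 2: Select minimum 9 at index 1, swap -> [8, 9, 16, 9]


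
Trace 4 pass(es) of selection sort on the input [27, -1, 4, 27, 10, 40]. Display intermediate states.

Pass 1: Select minimum -1 at index 1, swap -> [-1, 27, 4, 27, 10, 40]
Pass 2: Select minimum 4 at index 2, swap -> [-1, 4, 27, 27, 10, 40]
Pass 3: Select minimum 10 at index 4, swap -> [-1, 4, 10, 27, 27, 40]
Pass 4: Select minimum 27 at index 3, swap -> [-1, 4, 10, 27, 27, 40]


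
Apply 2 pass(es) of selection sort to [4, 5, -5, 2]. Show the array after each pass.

Pass 1: Select minimum -5 at index 2, swap -> [-5, 5, 4, 2]
Pass 2: Select minimum 2 at index 3, swap -> [-5, 2, 4, 5]


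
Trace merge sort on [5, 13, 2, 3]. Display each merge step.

Divide and conquer:
  Merge [5] + [13] -> [5, 13]
  Merge [2] + [3] -> [2, 3]
  Merge [5, 13] + [2, 3] -> [2, 3, 5, 13]


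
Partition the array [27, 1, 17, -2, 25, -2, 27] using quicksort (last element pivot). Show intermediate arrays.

Partition 1: pivot=27 at index 6 -> [27, 1, 17, -2, 25, -2, 27]
Partition 2: pivot=-2 at index 1 -> [-2, -2, 17, 27, 25, 1, 27]
Partition 3: pivot=1 at index 2 -> [-2, -2, 1, 27, 25, 17, 27]
Partition 4: pivot=17 at index 3 -> [-2, -2, 1, 17, 25, 27, 27]
Partition 5: pivot=27 at index 5 -> [-2, -2, 1, 17, 25, 27, 27]


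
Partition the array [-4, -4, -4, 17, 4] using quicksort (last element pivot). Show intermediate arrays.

Partition 1: pivot=4 at index 3 -> [-4, -4, -4, 4, 17]
Partition 2: pivot=-4 at index 2 -> [-4, -4, -4, 4, 17]
Partition 3: pivot=-4 at index 1 -> [-4, -4, -4, 4, 17]


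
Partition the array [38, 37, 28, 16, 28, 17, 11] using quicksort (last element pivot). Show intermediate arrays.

Partition 1: pivot=11 at index 0 -> [11, 37, 28, 16, 28, 17, 38]
Partition 2: pivot=38 at index 6 -> [11, 37, 28, 16, 28, 17, 38]
Partition 3: pivot=17 at index 2 -> [11, 16, 17, 37, 28, 28, 38]
Partition 4: pivot=28 at index 4 -> [11, 16, 17, 28, 28, 37, 38]


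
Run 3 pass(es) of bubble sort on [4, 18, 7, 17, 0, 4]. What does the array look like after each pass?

After pass 1: [4, 7, 17, 0, 4, 18] (4 swaps)
After pass 2: [4, 7, 0, 4, 17, 18] (2 swaps)
After pass 3: [4, 0, 4, 7, 17, 18] (2 swaps)
Total swaps: 8


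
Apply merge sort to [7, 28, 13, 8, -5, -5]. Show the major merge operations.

Divide and conquer:
  Merge [28] + [13] -> [13, 28]
  Merge [7] + [13, 28] -> [7, 13, 28]
  Merge [-5] + [-5] -> [-5, -5]
  Merge [8] + [-5, -5] -> [-5, -5, 8]
  Merge [7, 13, 28] + [-5, -5, 8] -> [-5, -5, 7, 8, 13, 28]


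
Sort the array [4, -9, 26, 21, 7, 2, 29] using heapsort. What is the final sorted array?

Build heap: [29, 21, 26, -9, 7, 2, 4]
Extract 29: [26, 21, 4, -9, 7, 2, 29]
Extract 26: [21, 7, 4, -9, 2, 26, 29]
Extract 21: [7, 2, 4, -9, 21, 26, 29]
Extract 7: [4, 2, -9, 7, 21, 26, 29]
Extract 4: [2, -9, 4, 7, 21, 26, 29]
Extract 2: [-9, 2, 4, 7, 21, 26, 29]


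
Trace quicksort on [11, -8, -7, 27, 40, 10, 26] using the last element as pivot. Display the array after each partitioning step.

Partition 1: pivot=26 at index 4 -> [11, -8, -7, 10, 26, 27, 40]
Partition 2: pivot=10 at index 2 -> [-8, -7, 10, 11, 26, 27, 40]
Partition 3: pivot=-7 at index 1 -> [-8, -7, 10, 11, 26, 27, 40]
Partition 4: pivot=40 at index 6 -> [-8, -7, 10, 11, 26, 27, 40]


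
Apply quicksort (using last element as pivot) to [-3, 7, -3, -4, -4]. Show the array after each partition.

Partition 1: pivot=-4 at index 1 -> [-4, -4, -3, -3, 7]
Partition 2: pivot=7 at index 4 -> [-4, -4, -3, -3, 7]
Partition 3: pivot=-3 at index 3 -> [-4, -4, -3, -3, 7]


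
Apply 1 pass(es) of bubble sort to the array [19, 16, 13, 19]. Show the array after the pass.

After pass 1: [16, 13, 19, 19] (2 swaps)
Total swaps: 2


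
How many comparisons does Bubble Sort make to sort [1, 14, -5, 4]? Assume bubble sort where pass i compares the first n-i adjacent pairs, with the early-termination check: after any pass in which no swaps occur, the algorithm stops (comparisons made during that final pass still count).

Pass 1: compare adjacent pairs (0,1)..(2,3) = 3 comparison(s), 2 swap(s) -> [1, -5, 4, 14]
Pass 2: compare adjacent pairs (0,1)..(1,2) = 2 comparison(s), 1 swap(s) -> [-5, 1, 4, 14]
Pass 3: compare adjacent pairs (0,1)..(0,1) = 1 comparison(s), 0 swap(s) -> [-5, 1, 4, 14]
No swaps in this pass, so bubble sort stops here.
Total comparisons: 3 + 2 + 1 = 6


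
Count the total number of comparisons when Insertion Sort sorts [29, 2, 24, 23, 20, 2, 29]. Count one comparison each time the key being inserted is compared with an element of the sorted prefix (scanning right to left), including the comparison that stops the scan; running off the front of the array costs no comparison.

Insert 2: 29 > 2 (shift), reached front = 1 comparison(s) -> [2, 29, 24, 23, 20, 2, 29]
Insert 24: 29 > 24 (shift), 2 <= 24 (stop) = 2 comparison(s) -> [2, 24, 29, 23, 20, 2, 29]
Insert 23: 29 > 23 (shift), 24 > 23 (shift), 2 <= 23 (stop) = 3 comparison(s) -> [2, 23, 24, 29, 20, 2, 29]
Insert 20: 29 > 20 (shift), 24 > 20 (shift), 23 > 20 (shift), 2 <= 20 (stop) = 4 comparison(s) -> [2, 20, 23, 24, 29, 2, 29]
Insert 2: 29 > 2 (shift), 24 > 2 (shift), 23 > 2 (shift), 20 > 2 (shift), 2 <= 2 (stop) = 5 comparison(s) -> [2, 2, 20, 23, 24, 29, 29]
Insert 29: 29 <= 29 (stop) = 1 comparison(s) -> [2, 2, 20, 23, 24, 29, 29]
Total comparisons: 1 + 2 + 3 + 4 + 5 + 1 = 16


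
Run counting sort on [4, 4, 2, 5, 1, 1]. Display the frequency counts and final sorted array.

Count array: [0, 2, 1, 0, 2, 1]
(count[i] = number of elements equal to i)
Cumulative count: [0, 2, 3, 3, 5, 6]
Sorted: [1, 1, 2, 4, 4, 5]


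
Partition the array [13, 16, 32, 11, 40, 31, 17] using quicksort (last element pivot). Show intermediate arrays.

Partition 1: pivot=17 at index 3 -> [13, 16, 11, 17, 40, 31, 32]
Partition 2: pivot=11 at index 0 -> [11, 16, 13, 17, 40, 31, 32]
Partition 3: pivot=13 at index 1 -> [11, 13, 16, 17, 40, 31, 32]
Partition 4: pivot=32 at index 5 -> [11, 13, 16, 17, 31, 32, 40]


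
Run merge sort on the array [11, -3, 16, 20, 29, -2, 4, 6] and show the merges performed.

Divide and conquer:
  Merge [11] + [-3] -> [-3, 11]
  Merge [16] + [20] -> [16, 20]
  Merge [-3, 11] + [16, 20] -> [-3, 11, 16, 20]
  Merge [29] + [-2] -> [-2, 29]
  Merge [4] + [6] -> [4, 6]
  Merge [-2, 29] + [4, 6] -> [-2, 4, 6, 29]
  Merge [-3, 11, 16, 20] + [-2, 4, 6, 29] -> [-3, -2, 4, 6, 11, 16, 20, 29]


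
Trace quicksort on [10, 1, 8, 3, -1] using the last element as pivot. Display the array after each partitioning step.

Partition 1: pivot=-1 at index 0 -> [-1, 1, 8, 3, 10]
Partition 2: pivot=10 at index 4 -> [-1, 1, 8, 3, 10]
Partition 3: pivot=3 at index 2 -> [-1, 1, 3, 8, 10]


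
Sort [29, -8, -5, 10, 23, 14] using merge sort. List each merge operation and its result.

Divide and conquer:
  Merge [-8] + [-5] -> [-8, -5]
  Merge [29] + [-8, -5] -> [-8, -5, 29]
  Merge [23] + [14] -> [14, 23]
  Merge [10] + [14, 23] -> [10, 14, 23]
  Merge [-8, -5, 29] + [10, 14, 23] -> [-8, -5, 10, 14, 23, 29]


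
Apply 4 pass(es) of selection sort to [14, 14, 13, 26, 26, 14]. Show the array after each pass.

Pass 1: Select minimum 13 at index 2, swap -> [13, 14, 14, 26, 26, 14]
Pass 2: Select minimum 14 at index 1, swap -> [13, 14, 14, 26, 26, 14]
Pass 3: Select minimum 14 at index 2, swap -> [13, 14, 14, 26, 26, 14]
Pass 4: Select minimum 14 at index 5, swap -> [13, 14, 14, 14, 26, 26]


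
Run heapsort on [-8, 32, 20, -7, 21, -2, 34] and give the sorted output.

Build heap: [34, 32, 20, -7, 21, -2, -8]
Extract 34: [32, 21, 20, -7, -8, -2, 34]
Extract 32: [21, -2, 20, -7, -8, 32, 34]
Extract 21: [20, -2, -8, -7, 21, 32, 34]
Extract 20: [-2, -7, -8, 20, 21, 32, 34]
Extract -2: [-7, -8, -2, 20, 21, 32, 34]
Extract -7: [-8, -7, -2, 20, 21, 32, 34]


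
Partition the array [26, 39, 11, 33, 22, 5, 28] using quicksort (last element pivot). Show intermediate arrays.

Partition 1: pivot=28 at index 4 -> [26, 11, 22, 5, 28, 33, 39]
Partition 2: pivot=5 at index 0 -> [5, 11, 22, 26, 28, 33, 39]
Partition 3: pivot=26 at index 3 -> [5, 11, 22, 26, 28, 33, 39]
Partition 4: pivot=22 at index 2 -> [5, 11, 22, 26, 28, 33, 39]
Partition 5: pivot=39 at index 6 -> [5, 11, 22, 26, 28, 33, 39]


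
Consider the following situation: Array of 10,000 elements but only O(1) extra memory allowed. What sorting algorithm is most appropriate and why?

Best choice: Heapsort
Reason: Heapsort rearranges the array in place using O(1) auxiliary space and still guarantees O(n log n) time; quicksort partitions in place but needs Theta(log n) stack space for recursion (O(n) in the worst case), and mergesort requires O(n) auxiliary space


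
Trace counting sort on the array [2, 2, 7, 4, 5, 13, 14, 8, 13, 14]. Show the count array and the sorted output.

Count array: [0, 0, 2, 0, 1, 1, 0, 1, 1, 0, 0, 0, 0, 2, 2]
(count[i] = number of elements equal to i)
Cumulative count: [0, 0, 2, 2, 3, 4, 4, 5, 6, 6, 6, 6, 6, 8, 10]
Sorted: [2, 2, 4, 5, 7, 8, 13, 13, 14, 14]


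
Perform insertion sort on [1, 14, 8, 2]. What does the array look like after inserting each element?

First element 1 is already 'sorted'
Insert 14: shifted 0 elements -> [1, 14, 8, 2]
Insert 8: shifted 1 elements -> [1, 8, 14, 2]
Insert 2: shifted 2 elements -> [1, 2, 8, 14]


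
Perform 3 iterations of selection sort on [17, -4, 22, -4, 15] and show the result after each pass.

Pass 1: Select minimum -4 at index 1, swap -> [-4, 17, 22, -4, 15]
Pass 2: Select minimum -4 at index 3, swap -> [-4, -4, 22, 17, 15]
Pass 3: Select minimum 15 at index 4, swap -> [-4, -4, 15, 17, 22]


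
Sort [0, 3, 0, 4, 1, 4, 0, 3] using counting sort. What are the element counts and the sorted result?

Count array: [3, 1, 0, 2, 2]
(count[i] = number of elements equal to i)
Cumulative count: [3, 4, 4, 6, 8]
Sorted: [0, 0, 0, 1, 3, 3, 4, 4]


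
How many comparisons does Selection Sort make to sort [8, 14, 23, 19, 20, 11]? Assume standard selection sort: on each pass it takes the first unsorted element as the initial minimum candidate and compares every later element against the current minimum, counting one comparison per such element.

Pass 1: scan indices 1..5 for the minimum = 5 comparison(s); min is 8, place at index 0 -> [8, 14, 23, 19, 20, 11]
Pass 2: scan indices 2..5 for the minimum = 4 comparison(s); min is 11, place at index 1 -> [8, 11, 23, 19, 20, 14]
Pass 3: scan indices 3..5 for the minimum = 3 comparison(s); min is 14, place at index 2 -> [8, 11, 14, 19, 20, 23]
Pass 4: scan indices 4..5 for the minimum = 2 comparison(s); min is 19, place at index 3 -> [8, 11, 14, 19, 20, 23]
Pass 5: scan indices 5..5 for the minimum = 1 comparison(s); min is 20, place at index 4 -> [8, 11, 14, 19, 20, 23]
Selection sort always scans the whole unsorted suffix, so the count is (n-1) + (n-2) + ... + 1 = n(n-1)/2 = 6*5/2 = 15 regardless of the input order.
Total comparisons: 5 + 4 + 3 + 2 + 1 = 15
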